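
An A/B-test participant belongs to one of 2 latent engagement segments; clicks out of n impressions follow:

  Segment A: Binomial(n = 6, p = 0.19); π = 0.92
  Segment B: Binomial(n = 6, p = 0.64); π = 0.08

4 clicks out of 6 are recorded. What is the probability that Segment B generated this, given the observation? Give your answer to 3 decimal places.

Apply Bayes' rule: the posterior for each component is proportional to its prior times its likelihood at x.
Evaluate each component's likelihood at the observed value:
  p_A = 0.0128255
  p_B = 0.326149
Weight by the priors:
  P(Z=A)·p_A = 0.92 × 0.0128255 = 0.0117995
  P(Z=B)·p_B = 0.08 × 0.326149 = 0.0260919
Marginal: 0.0117995 + 0.0260919 = 0.0378914
P(Segment B | the observation) = 0.0260919 / 0.0378914 ≈ 0.689

0.689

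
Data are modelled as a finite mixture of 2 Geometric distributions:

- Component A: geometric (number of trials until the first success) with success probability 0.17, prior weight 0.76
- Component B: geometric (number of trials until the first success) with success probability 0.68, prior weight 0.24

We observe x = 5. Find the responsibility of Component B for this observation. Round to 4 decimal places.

Posterior ∝ prior × likelihood, so P(k | x) ∝ π_k f_k(x); normalise over all components.
Component likelihoods at x = 5:
  f_A = 0.17·(1−0.17)^4 = 0.17·0.474583 = 0.0806791
  f_B = 0.68·(1−0.68)^4 = 0.68·0.0104858 = 0.00713032
Weight by the priors:
  π_A·f_A = 0.76 × 0.0806791 = 0.0613162
  π_B·f_B = 0.24 × 0.00713032 = 0.00171128
Normaliser: 0.0613162 + 0.00171128 = 0.0630274
So the posterior for Component B is 0.00171128 / 0.0630274 ≈ 0.0272.

0.0272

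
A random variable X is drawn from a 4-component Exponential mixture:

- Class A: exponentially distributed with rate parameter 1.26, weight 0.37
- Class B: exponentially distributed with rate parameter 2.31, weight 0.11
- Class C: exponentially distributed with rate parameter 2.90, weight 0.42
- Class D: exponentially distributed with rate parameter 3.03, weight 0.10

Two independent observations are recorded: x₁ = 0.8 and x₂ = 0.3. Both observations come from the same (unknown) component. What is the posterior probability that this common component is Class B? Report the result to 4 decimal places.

0.1245

P(component k | x) = π_k·f_k(x) / marginal(x), where marginal(x) = Σ_j π_j·f_j(x).
Since both observations come from the same component, the likelihood for component k is f_k(x₁)·f_k(x₂).
  L_A = [1.26·e^(−1.26·0.8) = 1.26·e^(−1.0080) = 0.459835] × [0.86339] = 0.397017
  L_B = [2.31·e^(−2.31·0.8) = 2.31·e^(−1.8480) = 0.363945] × [1.15517] = 0.420418
  L_C = [2.90·e^(−2.90·0.8) = 2.90·e^(−2.3200) = 0.284993] × [1.21496] = 0.346255
  L_D = [3.03·e^(−3.03·0.8) = 3.03·e^(−2.4240) = 0.268357] × [1.22087] = 0.327629
Prior × likelihood for each component:
  π_A·L_A = 0.37 × 0.397017 = 0.146896
  π_B·L_B = 0.11 × 0.420418 = 0.046246
  π_C·L_C = 0.42 × 0.346255 = 0.145427
  π_D·L_D = 0.10 × 0.327629 = 0.0327629
Evidence: 0.146896 + 0.046246 + 0.145427 + 0.0327629 = 0.371332
So the posterior for Class B is 0.046246 / 0.371332 ≈ 0.1245.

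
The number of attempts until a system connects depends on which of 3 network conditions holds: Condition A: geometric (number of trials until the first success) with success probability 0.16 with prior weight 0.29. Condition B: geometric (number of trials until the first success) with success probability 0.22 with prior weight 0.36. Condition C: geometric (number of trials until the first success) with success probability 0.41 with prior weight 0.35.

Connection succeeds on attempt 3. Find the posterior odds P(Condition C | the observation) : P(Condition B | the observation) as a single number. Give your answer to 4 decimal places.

Only the two components matter; the odds are (π_i f_i(x)) / (π_j f_j(x)).
Geometric probabilities:
  p_A = 0.16·(1−0.16)^2 = 0.16·0.7056 = 0.112896
  p_B = 0.22·(1−0.22)^2 = 0.22·0.6084 = 0.133848
  p_C = 0.41·(1−0.41)^2 = 0.41·0.3481 = 0.142721
Odds = (0.35/0.36) × (0.142721/0.133848) = 0.972222 × 1.06629 ≈ 1.0367

1.0367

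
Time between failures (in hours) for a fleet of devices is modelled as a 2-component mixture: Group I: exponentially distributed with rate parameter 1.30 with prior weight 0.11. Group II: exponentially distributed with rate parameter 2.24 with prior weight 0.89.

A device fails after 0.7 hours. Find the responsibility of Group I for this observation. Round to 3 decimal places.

0.122

Apply Bayes' rule: the posterior for each component is proportional to its prior times its likelihood at x.
Exponential densities:
  p_I = 1.30·e^(−1.30·0.7) = 1.30·e^(−0.9100) = 0.523281
  p_II = 2.24·e^(−2.24·0.7) = 2.24·e^(−1.5680) = 0.466954
Prior × likelihood for each component:
  P(Z=I)·p_I = 0.11 × 0.523281 = 0.057561
  P(Z=II)·p_II = 0.89 × 0.466954 = 0.415589
Evidence: 0.057561 + 0.415589 = 0.47315
Responsibility of Group I: 0.057561 / 0.47315 ≈ 0.122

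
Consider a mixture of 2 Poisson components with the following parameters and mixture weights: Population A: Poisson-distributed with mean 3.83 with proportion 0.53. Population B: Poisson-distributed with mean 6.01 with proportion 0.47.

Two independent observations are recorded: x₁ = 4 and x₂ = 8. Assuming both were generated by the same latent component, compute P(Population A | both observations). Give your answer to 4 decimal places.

0.2836

The responsibility of component k is π_k f_k(x) divided by Σ_j π_j f_j(x).
Since both observations come from the same component, the likelihood for component k is f_k(x₁)·f_k(x₂).
  f_A = [e^(−3.83)·3.83^4/4! = 0.194642] × [0.02493] = 0.00485241
  f_B = [e^(−6.01)·6.01^4/4! = 0.133406] × [0.103601] = 0.0138211
Weight by the priors:
  π_A·f_A = 0.53 × 0.00485241 = 0.00257178
  π_B·f_B = 0.47 × 0.0138211 = 0.00649591
Sum: 0.00257178 + 0.00649591 = 0.00906769
P(Population A | x₁,x₂) = 0.00257178 / 0.00906769 ≈ 0.2836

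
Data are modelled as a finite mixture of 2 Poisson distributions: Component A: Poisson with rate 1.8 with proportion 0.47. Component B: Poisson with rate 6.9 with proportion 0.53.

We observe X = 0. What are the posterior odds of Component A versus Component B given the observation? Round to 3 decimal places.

145.453

Posterior odds = (π_i f_i(x)) / (π_j f_j(x)); the normalising sum cancels.
Evaluate each component's likelihood at the observed value:
  L_A = 0.165299
  L_B = 0.00100779
0.0776905 / 0.000534126 ≈ 145.453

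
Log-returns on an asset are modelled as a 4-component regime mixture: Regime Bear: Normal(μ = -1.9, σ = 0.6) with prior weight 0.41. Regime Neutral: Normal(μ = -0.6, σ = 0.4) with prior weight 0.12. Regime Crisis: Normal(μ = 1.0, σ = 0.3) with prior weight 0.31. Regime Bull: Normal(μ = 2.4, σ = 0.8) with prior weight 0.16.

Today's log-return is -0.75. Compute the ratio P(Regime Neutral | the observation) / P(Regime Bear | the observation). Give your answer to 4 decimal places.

Only the two components matter; the odds are (π_i f_i(x)) / (π_j f_j(x)).
Normal densities:
  f_Bear = 0.105936
  f_Neutral = 0.929638
  f_Crisis = 5.42939e-08
  f_Bull = 0.000214383
Posterior odds = (π_Neutral·f_Neutral) / (π_Bear·f_Bear) = (0.12·0.929638) / (0.41·0.105936) = 0.111557 / 0.0434338 ≈ 2.5684

2.5684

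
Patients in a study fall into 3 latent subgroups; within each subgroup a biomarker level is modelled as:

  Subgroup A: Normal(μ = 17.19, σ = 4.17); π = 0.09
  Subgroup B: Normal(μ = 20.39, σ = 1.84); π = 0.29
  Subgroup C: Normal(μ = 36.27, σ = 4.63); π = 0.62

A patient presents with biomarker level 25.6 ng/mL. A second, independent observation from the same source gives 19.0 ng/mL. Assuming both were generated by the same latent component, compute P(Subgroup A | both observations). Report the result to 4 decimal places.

Apply Bayes' rule: the posterior for each component is proportional to its prior times its likelihood at x.
Since both observations come from the same component, the likelihood for component k is f_k(x₁)·f_k(x₂).
  f_A = [(1/(4.17·√(2π)))·exp(−(25.6−17.19)²/(2·4.17²)) = 0.095670·exp(-2.03371) = 0.0125182] × [0.0870689] = 0.00108995
  f_B = [(1/(1.84·√(2π)))·exp(−(25.6−20.39)²/(2·1.84²)) = 0.216816·exp(-4.00876) = 0.00393651] × [0.162993] = 0.000641625
  f_C = [(1/(4.63·√(2π)))·exp(−(25.6−36.27)²/(2·4.63²)) = 0.086165·exp(-2.65544) = 0.0060546] × [8.20628e-05] = 4.96857e-07
Prior × likelihood for each component:
  w_A·f_A = 0.09 × 0.00108995 = 9.80954e-05
  w_B·f_B = 0.29 × 0.000641625 = 0.000186071
  w_C·f_C = 0.62 × 4.96857e-07 = 3.08051e-07
Denominator: 9.80954e-05 + 0.000186071 + 3.08051e-07 = 0.000284475
So the posterior for Subgroup A is 9.80954e-05 / 0.000284475 ≈ 0.3448.

0.3448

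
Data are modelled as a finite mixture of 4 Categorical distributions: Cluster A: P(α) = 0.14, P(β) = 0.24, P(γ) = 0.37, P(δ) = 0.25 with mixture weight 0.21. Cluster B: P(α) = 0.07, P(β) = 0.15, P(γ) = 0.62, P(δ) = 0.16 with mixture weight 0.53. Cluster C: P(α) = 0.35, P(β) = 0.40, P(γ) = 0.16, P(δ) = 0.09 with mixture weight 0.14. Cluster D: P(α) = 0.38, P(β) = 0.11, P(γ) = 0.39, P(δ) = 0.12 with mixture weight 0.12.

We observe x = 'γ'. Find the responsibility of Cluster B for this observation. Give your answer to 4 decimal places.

0.6911

Apply Bayes' rule: the posterior for each component is proportional to its prior times its likelihood at x.
Categorical probabilities:
  p_A = 0.37
  p_B = 0.62
  p_C = 0.16
  p_D = 0.39
Weight by the priors:
  π_A·p_A = 0.21 × 0.37 = 0.0777
  π_B·p_B = 0.53 × 0.62 = 0.3286
  π_C·p_C = 0.14 × 0.16 = 0.0224
  π_D·p_D = 0.12 × 0.39 = 0.0468
Evidence: 0.0777 + 0.3286 + 0.0224 + 0.0468 = 0.4755
Responsibility of Cluster B: 0.3286 / 0.4755 ≈ 0.6911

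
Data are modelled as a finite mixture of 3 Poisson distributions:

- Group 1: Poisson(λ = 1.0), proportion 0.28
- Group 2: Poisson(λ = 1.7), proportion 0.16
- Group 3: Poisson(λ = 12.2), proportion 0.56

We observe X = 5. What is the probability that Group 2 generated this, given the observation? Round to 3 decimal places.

0.324

By Bayes' theorem, P(k | x) = P(Z=k) f_k(x) / Σ_j P(Z=j) f_j(x).
Evaluate each component's likelihood at the observed value:
  L_1 = 0.00306566
  L_2 = 0.0216154
  L_3 = 0.0113299
Weight by the priors:
  P(Z=1)·L_1 = 0.28 × 0.00306566 = 0.000858385
  P(Z=2)·L_2 = 0.16 × 0.0216154 = 0.00345846
  P(Z=3)·L_3 = 0.56 × 0.0113299 = 0.00634473
Marginal: 0.000858385 + 0.00345846 + 0.00634473 = 0.0106616
P(Group 2 | x) ≈ 0.324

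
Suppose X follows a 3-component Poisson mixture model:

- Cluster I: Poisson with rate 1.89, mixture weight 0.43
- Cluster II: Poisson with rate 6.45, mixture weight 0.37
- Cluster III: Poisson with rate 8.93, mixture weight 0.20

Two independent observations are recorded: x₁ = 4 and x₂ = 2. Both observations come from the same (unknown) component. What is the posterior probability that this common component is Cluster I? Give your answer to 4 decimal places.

P(component k | x) = π_k·f_k(x) / marginal(x), where marginal(x) = Σ_j π_j·f_j(x).
Since both observations come from the same component, the likelihood for component k is f_k(x₁)·f_k(x₂).
  f_I = [e^(−1.89)·1.89^4/4! = 0.0803192] × [0.269822] = 0.0216719
  f_II = [e^(−6.45)·6.45^4/4! = 0.11398] × [0.0328768] = 0.0037473
  f_III = [e^(−8.93)·8.93^4/4! = 0.0350707] × [0.00527744] = 0.000185084
Unnormalised posteriors:
  π_I·f_I = 0.43 × 0.0216719 = 0.00931891
  π_II·f_II = 0.37 × 0.0037473 = 0.0013865
  π_III·f_III = 0.20 × 0.000185084 = 3.70167e-05
Marginal: 0.00931891 + 0.0013865 + 3.70167e-05 = 0.0107424
So the posterior for Cluster I is 0.00931891 / 0.0107424 ≈ 0.8675.

0.8675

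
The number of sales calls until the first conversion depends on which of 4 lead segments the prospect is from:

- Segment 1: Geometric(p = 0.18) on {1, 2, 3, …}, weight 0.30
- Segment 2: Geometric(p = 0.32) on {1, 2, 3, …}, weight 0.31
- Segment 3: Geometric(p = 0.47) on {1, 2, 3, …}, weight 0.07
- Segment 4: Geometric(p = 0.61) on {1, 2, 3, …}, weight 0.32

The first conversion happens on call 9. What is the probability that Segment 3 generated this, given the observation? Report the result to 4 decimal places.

Apply Bayes' rule: the posterior for each component is proportional to its prior times its likelihood at x.
Geometric probabilities:
  p_1 = 0.0367945
  p_2 = 0.0146292
  p_3 = 0.00292621
  p_4 = 0.000326473
Weight by the priors:
  P(Z=1)·p_1 = 0.30 × 0.0367945 = 0.0110384
  P(Z=2)·p_2 = 0.31 × 0.0146292 = 0.00453506
  P(Z=3)·p_3 = 0.07 × 0.00292621 = 0.000204834
  P(Z=4)·p_4 = 0.32 × 0.000326473 = 0.000104471
Marginal: 0.0110384 + 0.00453506 + 0.000204834 + 0.000104471 = 0.0158827
So the posterior for Segment 3 is 0.000204834 / 0.0158827 ≈ 0.0129.

0.0129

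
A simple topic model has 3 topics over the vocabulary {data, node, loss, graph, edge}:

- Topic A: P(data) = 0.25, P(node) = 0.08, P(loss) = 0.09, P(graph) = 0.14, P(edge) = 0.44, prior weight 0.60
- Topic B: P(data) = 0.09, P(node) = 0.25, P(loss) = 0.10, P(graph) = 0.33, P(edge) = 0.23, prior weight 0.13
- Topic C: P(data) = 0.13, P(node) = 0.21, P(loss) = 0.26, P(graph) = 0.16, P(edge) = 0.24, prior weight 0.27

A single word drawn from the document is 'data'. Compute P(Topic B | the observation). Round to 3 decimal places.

The responsibility of component k is π_k f_k(x) divided by Σ_j π_j f_j(x).
Categorical probabilities:
  p_A = P(data | comp) = 0.25
  p_B = P(data | comp) = 0.09
  p_C = P(data | comp) = 0.13
Weight by the priors:
  π_A·p_A = 0.60 × 0.25 = 0.15
  π_B·p_B = 0.13 × 0.09 = 0.0117
  π_C·p_C = 0.27 × 0.13 = 0.0351
Marginal: 0.15 + 0.0117 + 0.0351 = 0.1968
P(Topic B | the observation) = 0.0117 / 0.1968 ≈ 0.059

0.059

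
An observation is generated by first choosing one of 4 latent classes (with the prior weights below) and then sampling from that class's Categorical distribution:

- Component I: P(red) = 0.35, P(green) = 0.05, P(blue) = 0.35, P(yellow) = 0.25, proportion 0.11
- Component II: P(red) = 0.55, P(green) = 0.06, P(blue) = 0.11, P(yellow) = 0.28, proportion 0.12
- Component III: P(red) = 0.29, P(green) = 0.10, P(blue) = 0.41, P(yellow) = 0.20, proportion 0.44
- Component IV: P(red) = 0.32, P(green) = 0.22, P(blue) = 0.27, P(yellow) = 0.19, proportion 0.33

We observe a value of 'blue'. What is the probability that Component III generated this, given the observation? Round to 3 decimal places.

0.562

Apply Bayes' rule: the posterior for each component is proportional to its prior times its likelihood at x.
Categorical probabilities:
  f_I = P(blue | comp) = 0.35
  f_II = P(blue | comp) = 0.11
  f_III = P(blue | comp) = 0.41
  f_IV = P(blue | comp) = 0.27
Prior × likelihood for each component:
  π_I·f_I = 0.11 × 0.35 = 0.0385
  π_II·f_II = 0.12 × 0.11 = 0.0132
  π_III·f_III = 0.44 × 0.41 = 0.1804
  π_IV·f_IV = 0.33 × 0.27 = 0.0891
Normaliser: 0.0385 + 0.0132 + 0.1804 + 0.0891 = 0.3212
P(Component III | the observation) = 0.1804 / 0.3212 ≈ 0.562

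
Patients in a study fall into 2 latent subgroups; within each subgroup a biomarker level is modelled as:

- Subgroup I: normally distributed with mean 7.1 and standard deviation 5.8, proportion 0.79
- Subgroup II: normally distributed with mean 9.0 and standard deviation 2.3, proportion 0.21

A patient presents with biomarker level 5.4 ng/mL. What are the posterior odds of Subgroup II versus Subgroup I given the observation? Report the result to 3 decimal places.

Since P(k|x) ∝ π_k f_k(x), the posterior odds are π_i f_i(x) / (π_j f_j(x)).
Component likelihoods at x = 5.4 ng/mL:
  p_I = 0.0658911
  p_II = 0.0509556
0.0107007 / 0.052054 ≈ 0.206

0.206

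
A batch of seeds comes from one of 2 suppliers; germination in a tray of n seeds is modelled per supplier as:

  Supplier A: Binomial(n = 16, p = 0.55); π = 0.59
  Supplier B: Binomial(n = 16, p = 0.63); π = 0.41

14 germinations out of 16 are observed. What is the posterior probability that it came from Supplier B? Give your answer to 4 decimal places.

Apply Bayes' rule: the posterior for each component is proportional to its prior times its likelihood at x.
Evaluate each component's likelihood at the observed value:
  L_A = 0.00563228
  L_B = 0.025489
Multiply by the mixture weights:
  w_A·L_A = 0.59 × 0.00563228 = 0.00332304
  w_B·L_B = 0.41 × 0.025489 = 0.0104505
Normaliser: 0.00332304 + 0.0104505 = 0.0137735
Responsibility of Supplier B: 0.0104505 / 0.0137735 ≈ 0.7587

0.7587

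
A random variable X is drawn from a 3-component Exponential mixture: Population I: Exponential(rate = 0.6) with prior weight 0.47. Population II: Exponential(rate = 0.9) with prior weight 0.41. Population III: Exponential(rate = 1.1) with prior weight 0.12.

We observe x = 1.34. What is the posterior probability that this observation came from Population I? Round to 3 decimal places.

0.473

By Bayes' theorem, P(k | x) = w_k f_k(x) / Σ_j w_j f_j(x).
Exponential densities:
  p_I = 0.6·e^(−0.6·1.34) = 0.6·e^(−0.8040) = 0.268521
  p_II = 0.9·e^(−0.9·1.34) = 0.9·e^(−1.2060) = 0.269453
  p_III = 1.1·e^(−1.1·1.34) = 1.1·e^(−1.4740) = 0.251908
Weight by the priors:
  w_I·p_I = 0.47 × 0.268521 = 0.126205
  w_II·p_II = 0.41 × 0.269453 = 0.110476
  w_III·p_III = 0.12 × 0.251908 = 0.030229
Sum: 0.126205 + 0.110476 + 0.030229 = 0.26691
P(Population I | x) ≈ 0.473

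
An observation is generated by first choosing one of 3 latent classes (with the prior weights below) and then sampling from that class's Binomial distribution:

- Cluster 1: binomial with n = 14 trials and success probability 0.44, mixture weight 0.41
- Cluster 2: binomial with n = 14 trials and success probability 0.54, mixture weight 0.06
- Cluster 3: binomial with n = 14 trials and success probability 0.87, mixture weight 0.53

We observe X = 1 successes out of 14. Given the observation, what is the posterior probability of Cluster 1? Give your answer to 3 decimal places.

The responsibility of component k is w_k f_k(x) divided by Σ_j w_j f_j(x).
Component likelihoods at x = 1 successes out of 14:
  p_1 = 0.00328114
  p_2 = 0.000312157
  p_3 = 3.68902e-11
Multiply by the mixture weights:
  w_1·p_1 = 0.41 × 0.00328114 = 0.00134527
  w_2·p_2 = 0.06 × 0.000312157 = 1.87294e-05
  w_3·p_3 = 0.53 × 3.68902e-11 = 1.95518e-11
Normaliser: 0.00134527 + 1.87294e-05 + 1.95518e-11 = 0.001364
P(Cluster 1 | x) ≈ 0.986

0.986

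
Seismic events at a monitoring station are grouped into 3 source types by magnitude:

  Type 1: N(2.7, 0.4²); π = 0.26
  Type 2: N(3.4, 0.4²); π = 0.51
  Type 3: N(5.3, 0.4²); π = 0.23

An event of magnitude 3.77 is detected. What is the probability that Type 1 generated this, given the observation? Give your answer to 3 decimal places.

0.021

Posterior ∝ prior × likelihood, so P(k | x) ∝ P(Z=k) f_k(x); normalise over all components.
Normal densities:
  f_1 = (1/(0.4·√(2π)))·exp(−(3.77−2.7)²/(2·0.4²)) = 0.997356·exp(-3.57781) = 0.0278629
  f_2 = (1/(0.4·√(2π)))·exp(−(3.77−3.4)²/(2·0.4²)) = 0.997356·exp(-0.42781) = 0.65021
  f_3 = (1/(0.4·√(2π)))·exp(−(3.77−5.3)²/(2·0.4²)) = 0.997356·exp(-7.31531) = 0.000663514
Multiply by the mixture weights:
  P(Z=1)·f_1 = 0.26 × 0.0278629 = 0.00724435
  P(Z=2)·f_2 = 0.51 × 0.65021 = 0.331607
  P(Z=3)·f_3 = 0.23 × 0.000663514 = 0.000152608
Sum: 0.00724435 + 0.331607 + 0.000152608 = 0.339004
So the posterior for Type 1 is 0.00724435 / 0.339004 ≈ 0.021.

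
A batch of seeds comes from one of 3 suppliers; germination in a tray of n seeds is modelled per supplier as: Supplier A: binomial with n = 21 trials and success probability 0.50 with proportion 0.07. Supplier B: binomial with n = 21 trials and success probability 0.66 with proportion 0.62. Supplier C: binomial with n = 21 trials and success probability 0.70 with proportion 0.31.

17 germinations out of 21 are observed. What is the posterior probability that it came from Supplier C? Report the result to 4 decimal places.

The responsibility of component k is π_k f_k(x) divided by Σ_j π_j f_j(x).
Evaluate each component's likelihood at the observed value:
  f_A = C(21,17)·0.50^17·0.50^4 = 5985·7.62939e-06·0.0625 = 0.00285387
  f_B = C(21,17)·0.66^17·0.34^4 = 5985·0.000855553·0.0133634 = 0.0684269
  f_C = C(21,17)·0.70^17·0.30^4 = 5985·0.00232631·0.0081 = 0.112776
Weight by the priors:
  π_A·f_A = 0.07 × 0.00285387 = 0.000199771
  π_B·f_B = 0.62 × 0.0684269 = 0.0424247
  π_C·f_C = 0.31 × 0.112776 = 0.0349605
Normaliser: 0.000199771 + 0.0424247 + 0.0349605 = 0.0775849
So the posterior for Supplier C is 0.0349605 / 0.0775849 ≈ 0.4506.

0.4506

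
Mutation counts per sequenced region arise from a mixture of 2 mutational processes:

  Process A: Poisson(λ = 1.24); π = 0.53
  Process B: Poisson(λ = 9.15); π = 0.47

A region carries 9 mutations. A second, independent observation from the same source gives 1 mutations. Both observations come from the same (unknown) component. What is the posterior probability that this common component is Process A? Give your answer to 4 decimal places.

Apply Bayes' rule: the posterior for each component is proportional to its prior times its likelihood at x.
Since both observations come from the same component, the likelihood for component k is f_k(x₁)·f_k(x₂).
  p_A = [e^(−1.24)·1.24^9/9! = 5.52722e-06] × [0.358836] = 1.98337e-06
  p_B = [e^(−9.15)·9.15^9/9! = 0.131593] × [0.000971911] = 0.000127897
Prior × likelihood for each component:
  P(Z=A)·p_A = 0.53 × 1.98337e-06 = 1.05119e-06
  P(Z=B)·p_B = 0.47 × 0.000127897 = 6.01114e-05
Sum: 1.05119e-06 + 6.01114e-05 = 6.11626e-05
P(Process A | data) = 1.05119e-06 / 6.11626e-05 ≈ 0.0172

0.0172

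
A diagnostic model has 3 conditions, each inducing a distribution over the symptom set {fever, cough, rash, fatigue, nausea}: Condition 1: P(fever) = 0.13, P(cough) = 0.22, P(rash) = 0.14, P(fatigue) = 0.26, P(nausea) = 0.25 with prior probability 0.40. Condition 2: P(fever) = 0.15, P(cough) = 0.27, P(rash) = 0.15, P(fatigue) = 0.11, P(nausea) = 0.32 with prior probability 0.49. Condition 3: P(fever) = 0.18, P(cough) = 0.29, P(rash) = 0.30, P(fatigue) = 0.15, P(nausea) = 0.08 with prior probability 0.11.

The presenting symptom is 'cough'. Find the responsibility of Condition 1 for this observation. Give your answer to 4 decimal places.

The responsibility of component k is π_k f_k(x) divided by Σ_j π_j f_j(x).
Categorical probabilities:
  p_1 = P(cough | comp) = 0.22
  p_2 = P(cough | comp) = 0.27
  p_3 = P(cough | comp) = 0.29
Multiply by the mixture weights:
  π_1·p_1 = 0.40 × 0.22 = 0.088
  π_2·p_2 = 0.49 × 0.27 = 0.1323
  π_3·p_3 = 0.11 × 0.29 = 0.0319
Sum: 0.088 + 0.1323 + 0.0319 = 0.2522
P(Condition 1 | x) ≈ 0.3489

0.3489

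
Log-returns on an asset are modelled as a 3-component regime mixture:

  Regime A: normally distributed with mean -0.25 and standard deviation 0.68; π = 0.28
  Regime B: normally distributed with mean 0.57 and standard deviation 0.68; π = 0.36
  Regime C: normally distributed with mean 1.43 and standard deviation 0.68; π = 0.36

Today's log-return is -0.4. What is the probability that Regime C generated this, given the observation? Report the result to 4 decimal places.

The responsibility of component k is w_k f_k(x) divided by Σ_j w_j f_j(x).
Component likelihoods at x = -0.4:
  L_A = (1/(0.68·√(2π)))·exp(−(-0.4−-0.25)²/(2·0.68²)) = 0.586680·exp(-0.02433) = 0.572578
  L_B = (1/(0.68·√(2π)))·exp(−(-0.4−0.57)²/(2·0.68²)) = 0.586680·exp(-1.01741) = 0.212103
  L_C = (1/(0.68·√(2π)))·exp(−(-0.4−1.43)²/(2·0.68²)) = 0.586680·exp(-3.62122) = 0.0156938
Weight by the priors:
  w_A·L_A = 0.28 × 0.572578 = 0.160322
  w_B·L_B = 0.36 × 0.212103 = 0.0763569
  w_C·L_C = 0.36 × 0.0156938 = 0.00564976
Marginal: 0.160322 + 0.0763569 + 0.00564976 = 0.242329
So the posterior for Regime C is 0.00564976 / 0.242329 ≈ 0.0233.

0.0233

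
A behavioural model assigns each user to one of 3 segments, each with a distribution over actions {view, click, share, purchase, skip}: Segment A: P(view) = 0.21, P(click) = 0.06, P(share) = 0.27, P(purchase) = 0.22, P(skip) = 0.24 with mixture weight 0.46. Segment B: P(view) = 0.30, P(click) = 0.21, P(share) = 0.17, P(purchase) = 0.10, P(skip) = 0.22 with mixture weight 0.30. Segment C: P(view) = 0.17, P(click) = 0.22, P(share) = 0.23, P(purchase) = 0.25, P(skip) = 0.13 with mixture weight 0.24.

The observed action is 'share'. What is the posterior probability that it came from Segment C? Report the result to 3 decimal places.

Posterior ∝ prior × likelihood, so P(k | x) ∝ π_k f_k(x); normalise over all components.
Categorical probabilities:
  p_A = P(share | comp) = 0.27
  p_B = P(share | comp) = 0.17
  p_C = P(share | comp) = 0.23
Unnormalised posteriors:
  π_A·p_A = 0.46 × 0.27 = 0.1242
  π_B·p_B = 0.30 × 0.17 = 0.051
  π_C·p_C = 0.24 × 0.23 = 0.0552
Normaliser: 0.1242 + 0.051 + 0.0552 = 0.2304
So the posterior for Segment C is 0.0552 / 0.2304 ≈ 0.240.

0.240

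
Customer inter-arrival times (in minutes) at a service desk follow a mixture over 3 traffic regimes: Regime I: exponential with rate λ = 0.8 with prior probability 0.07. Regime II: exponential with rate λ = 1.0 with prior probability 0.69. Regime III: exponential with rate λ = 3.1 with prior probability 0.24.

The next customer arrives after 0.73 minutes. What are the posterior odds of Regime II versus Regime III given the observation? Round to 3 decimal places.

4.296

Since P(k|x) ∝ w_k f_k(x), the posterior odds are w_i f_i(x) / (w_j f_j(x)).
Exponential densities:
  L_I = 0.446131
  L_II = 0.481909
  L_III = 0.322517
0.332517 / 0.0774042 ≈ 4.296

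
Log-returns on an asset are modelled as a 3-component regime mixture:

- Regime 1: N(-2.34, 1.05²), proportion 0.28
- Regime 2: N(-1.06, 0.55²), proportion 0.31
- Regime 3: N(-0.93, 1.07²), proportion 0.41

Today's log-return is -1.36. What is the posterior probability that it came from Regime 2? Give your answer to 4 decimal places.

0.4801

Apply Bayes' rule: the posterior for each component is proportional to its prior times its likelihood at x.
Evaluate each component's likelihood at the observed value:
  p_1 = 0.245788
  p_2 = 0.625089
  p_3 = 0.34392
Weight by the priors:
  w_1·p_1 = 0.28 × 0.245788 = 0.0688208
  w_2·p_2 = 0.31 × 0.625089 = 0.193777
  w_3·p_3 = 0.41 × 0.34392 = 0.141007
Normaliser: 0.0688208 + 0.193777 + 0.141007 = 0.403605
Responsibility of Regime 2: 0.193777 / 0.403605 ≈ 0.4801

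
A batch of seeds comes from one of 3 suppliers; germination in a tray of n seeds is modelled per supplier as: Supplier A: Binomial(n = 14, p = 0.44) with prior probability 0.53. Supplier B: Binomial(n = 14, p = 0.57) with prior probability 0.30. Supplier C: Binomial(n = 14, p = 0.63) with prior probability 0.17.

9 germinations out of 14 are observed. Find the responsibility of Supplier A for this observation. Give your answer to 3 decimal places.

By Bayes' theorem, P(k | x) = P(Z=k) f_k(x) / Σ_j P(Z=j) f_j(x).
Evaluate each component's likelihood at the observed value:
  L_A = 0.068152
  L_B = 0.18693
  L_C = 0.217039
Multiply by the mixture weights:
  P(Z=A)·L_A = 0.53 × 0.068152 = 0.0361205
  P(Z=B)·L_B = 0.30 × 0.18693 = 0.0560791
  P(Z=C)·L_C = 0.17 × 0.217039 = 0.0368966
Evidence: 0.0361205 + 0.0560791 + 0.0368966 = 0.129096
Responsibility of Supplier A: 0.0361205 / 0.129096 ≈ 0.280

0.280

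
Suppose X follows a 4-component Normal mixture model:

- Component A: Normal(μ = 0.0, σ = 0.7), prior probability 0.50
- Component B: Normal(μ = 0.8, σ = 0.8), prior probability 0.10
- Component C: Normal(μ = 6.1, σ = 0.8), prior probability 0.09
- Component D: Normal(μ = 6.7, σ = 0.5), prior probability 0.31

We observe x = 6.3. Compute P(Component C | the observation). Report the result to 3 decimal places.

By Bayes' theorem, P(k | x) = π_k f_k(x) / Σ_j π_j f_j(x).
Component likelihoods at x = 6.3:
  f_A = (1/(0.7·√(2π)))·exp(−(6.3−0.0)²/(2·0.7²)) = 0.569918·exp(-40.50000) = 1.46854e-18
  f_B = (1/(0.8·√(2π)))·exp(−(6.3−0.8)²/(2·0.8²)) = 0.498678·exp(-23.63281) = 2.71782e-11
  f_C = (1/(0.8·√(2π)))·exp(−(6.3−6.1)²/(2·0.8²)) = 0.498678·exp(-0.03125) = 0.483335
  f_D = (1/(0.5·√(2π)))·exp(−(6.3−6.7)²/(2·0.5²)) = 0.797885·exp(-0.32000) = 0.579383
Weight by the priors:
  π_A·f_A = 0.50 × 1.46854e-18 = 7.3427e-19
  π_B·f_B = 0.10 × 2.71782e-11 = 2.71782e-12
  π_C·f_C = 0.09 × 0.483335 = 0.0435002
  π_D·f_D = 0.31 × 0.579383 = 0.179609
Denominator: 7.3427e-19 + 2.71782e-12 + 0.0435002 + 0.179609 = 0.223109
P(Component C | x) ≈ 0.195

0.195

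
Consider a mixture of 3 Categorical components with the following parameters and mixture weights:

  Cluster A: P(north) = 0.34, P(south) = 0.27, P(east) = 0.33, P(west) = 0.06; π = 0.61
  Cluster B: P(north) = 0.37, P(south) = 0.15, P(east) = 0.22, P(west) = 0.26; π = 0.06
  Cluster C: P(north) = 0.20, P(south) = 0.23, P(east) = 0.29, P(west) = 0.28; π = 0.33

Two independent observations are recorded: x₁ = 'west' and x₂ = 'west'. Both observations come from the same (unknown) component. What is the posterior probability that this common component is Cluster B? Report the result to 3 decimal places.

Apply Bayes' rule: the posterior for each component is proportional to its prior times its likelihood at x.
Since both observations come from the same component, the likelihood for component k is f_k(x₁)·f_k(x₂).
  p_A = [0.06] × [0.06] = 0.0036
  p_B = [0.26] × [0.26] = 0.0676
  p_C = [0.28] × [0.28] = 0.0784
Prior × likelihood for each component:
  π_A·p_A = 0.61 × 0.0036 = 0.002196
  π_B·p_B = 0.06 × 0.0676 = 0.004056
  π_C·p_C = 0.33 × 0.0784 = 0.025872
Denominator: 0.002196 + 0.004056 + 0.025872 = 0.032124
P(Cluster B | x) ≈ 0.126

0.126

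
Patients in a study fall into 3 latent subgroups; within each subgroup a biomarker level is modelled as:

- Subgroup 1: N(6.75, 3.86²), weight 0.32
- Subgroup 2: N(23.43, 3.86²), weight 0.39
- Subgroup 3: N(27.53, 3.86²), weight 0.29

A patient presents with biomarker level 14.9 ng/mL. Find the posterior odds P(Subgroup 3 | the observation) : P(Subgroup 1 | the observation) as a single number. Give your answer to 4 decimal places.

0.0399

Posterior odds = (π_i f_i(x)) / (π_j f_j(x)); the normalising sum cancels.
Component likelihoods at x = 14.9 ng/mL:
  L_1 = (1/(3.86·√(2π)))·exp(−(14.9−6.75)²/(2·3.86²)) = 0.103353·exp(-2.22900) = 0.0111245
  L_2 = (1/(3.86·√(2π)))·exp(−(14.9−23.43)²/(2·3.86²)) = 0.103353·exp(-2.44171) = 0.00899297
  L_3 = (1/(3.86·√(2π)))·exp(−(14.9−27.53)²/(2·3.86²)) = 0.103353·exp(-5.35306) = 0.000489236
Posterior odds = (π_3·L_3) / (π_1·L_1) = (0.29·0.000489236) / (0.32·0.0111245) = 0.000141878 / 0.00355983 ≈ 0.0399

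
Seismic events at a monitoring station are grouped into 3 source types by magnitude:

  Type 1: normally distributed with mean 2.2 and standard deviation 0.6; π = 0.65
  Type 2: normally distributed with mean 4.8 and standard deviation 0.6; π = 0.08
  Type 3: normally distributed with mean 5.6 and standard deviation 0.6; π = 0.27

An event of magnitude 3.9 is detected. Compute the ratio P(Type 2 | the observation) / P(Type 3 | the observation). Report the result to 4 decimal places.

5.3254

The posterior odds equal the prior odds times the likelihood ratio: (w_i/w_j)·(f_i(x)/f_j(x)).
Component likelihoods at x = 3.9:
  f_1 = (1/(0.6·√(2π)))·exp(−(3.9−2.2)²/(2·0.6²)) = 0.664904·exp(-4.01389) = 0.0120102
  f_2 = (1/(0.6·√(2π)))·exp(−(3.9−4.8)²/(2·0.6²)) = 0.664904·exp(-1.12500) = 0.215863
  f_3 = (1/(0.6·√(2π)))·exp(−(3.9−5.6)²/(2·0.6²)) = 0.664904·exp(-4.01389) = 0.0120102
Odds = (0.08/0.27) × (0.215863/0.0120102) = 0.296296 × 17.9733 ≈ 5.3254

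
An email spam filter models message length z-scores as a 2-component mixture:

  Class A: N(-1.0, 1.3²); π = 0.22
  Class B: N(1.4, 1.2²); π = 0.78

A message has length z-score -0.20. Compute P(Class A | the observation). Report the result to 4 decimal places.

0.3439

Apply Bayes' rule: the posterior for each component is proportional to its prior times its likelihood at x.
Component likelihoods at x = -0.20:
  f_A = (1/(1.3·√(2π)))·exp(−(-0.20−-1.0)²/(2·1.3²)) = 0.306879·exp(-0.18935) = 0.253941
  f_B = (1/(1.2·√(2π)))·exp(−(-0.20−1.4)²/(2·1.2²)) = 0.332452·exp(-0.88889) = 0.136675
Multiply by the mixture weights:
  π_A·f_A = 0.22 × 0.253941 = 0.0558671
  π_B·f_B = 0.78 × 0.136675 = 0.106607
Normaliser: 0.0558671 + 0.106607 = 0.162474
P(Class A | -0.20) ≈ 0.3439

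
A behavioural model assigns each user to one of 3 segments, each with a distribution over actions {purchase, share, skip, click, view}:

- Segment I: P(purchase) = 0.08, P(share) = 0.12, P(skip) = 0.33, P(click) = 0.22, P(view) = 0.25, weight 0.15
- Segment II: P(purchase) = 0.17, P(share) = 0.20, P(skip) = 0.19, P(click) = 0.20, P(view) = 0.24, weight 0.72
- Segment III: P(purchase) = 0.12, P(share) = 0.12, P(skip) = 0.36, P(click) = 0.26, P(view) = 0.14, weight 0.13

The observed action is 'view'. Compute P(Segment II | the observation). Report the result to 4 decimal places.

0.7562

Posterior ∝ prior × likelihood, so P(k | x) ∝ π_k f_k(x); normalise over all components.
Categorical probabilities:
  L_I = 0.25
  L_II = 0.24
  L_III = 0.14
Weight by the priors:
  π_I·L_I = 0.15 × 0.25 = 0.0375
  π_II·L_II = 0.72 × 0.24 = 0.1728
  π_III·L_III = 0.13 × 0.14 = 0.0182
Sum: 0.0375 + 0.1728 + 0.0182 = 0.2285
So the posterior for Segment II is 0.1728 / 0.2285 ≈ 0.7562.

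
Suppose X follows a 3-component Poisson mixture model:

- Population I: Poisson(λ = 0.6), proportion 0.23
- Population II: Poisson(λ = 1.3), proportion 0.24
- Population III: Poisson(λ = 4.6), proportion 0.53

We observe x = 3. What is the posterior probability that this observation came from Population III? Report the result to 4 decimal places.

Posterior ∝ prior × likelihood, so P(k | x) ∝ π_k f_k(x); normalise over all components.
Poisson probabilities:
  p_I = e^(−0.6)·0.6^3/3! = 0.0197572
  p_II = e^(−1.3)·1.3^3/3! = 0.0997921
  p_III = e^(−4.6)·4.6^3/3! = 0.163068
Multiply by the mixture weights:
  π_I·p_I = 0.23 × 0.0197572 = 0.00454416
  π_II·p_II = 0.24 × 0.0997921 = 0.0239501
  π_III·p_III = 0.53 × 0.163068 = 0.0864258
Denominator: 0.00454416 + 0.0239501 + 0.0864258 = 0.11492
So the posterior for Population III is 0.0864258 / 0.11492 ≈ 0.7521.

0.7521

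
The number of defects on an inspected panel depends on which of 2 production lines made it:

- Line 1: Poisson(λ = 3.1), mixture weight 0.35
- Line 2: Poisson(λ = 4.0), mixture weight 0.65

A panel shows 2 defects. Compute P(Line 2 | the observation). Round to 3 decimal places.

Posterior ∝ prior × likelihood, so P(k | x) ∝ P(Z=k) f_k(x); normalise over all components.
Component likelihoods at x = 2 defects:
  L_1 = e^(−3.1)·3.1^2/2! = 0.216461
  L_2 = e^(−4.0)·4.0^2/2! = 0.146525
Prior × likelihood for each component:
  P(Z=1)·L_1 = 0.35 × 0.216461 = 0.0757615
  P(Z=2)·L_2 = 0.65 × 0.146525 = 0.0952413
Denominator: 0.0757615 + 0.0952413 = 0.171003
P(Line 2 | the observation) ≈ 0.557

0.557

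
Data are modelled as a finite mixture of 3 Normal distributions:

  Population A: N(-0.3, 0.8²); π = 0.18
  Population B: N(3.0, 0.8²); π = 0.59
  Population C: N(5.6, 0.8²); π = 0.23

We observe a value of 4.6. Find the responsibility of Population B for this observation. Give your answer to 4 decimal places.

0.4313

Apply Bayes' rule: the posterior for each component is proportional to its prior times its likelihood at x.
Evaluate each component's likelihood at the observed value:
  L_A = 3.55964e-09
  L_B = 0.0674887
  L_C = 0.228311
Weight by the priors:
  P(Z=A)·L_A = 0.18 × 3.55964e-09 = 6.40735e-10
  P(Z=B)·L_B = 0.59 × 0.0674887 = 0.0398183
  P(Z=C)·L_C = 0.23 × 0.228311 = 0.0525116
Sum: 6.40735e-10 + 0.0398183 + 0.0525116 = 0.09233
P(Population B | x) ≈ 0.4313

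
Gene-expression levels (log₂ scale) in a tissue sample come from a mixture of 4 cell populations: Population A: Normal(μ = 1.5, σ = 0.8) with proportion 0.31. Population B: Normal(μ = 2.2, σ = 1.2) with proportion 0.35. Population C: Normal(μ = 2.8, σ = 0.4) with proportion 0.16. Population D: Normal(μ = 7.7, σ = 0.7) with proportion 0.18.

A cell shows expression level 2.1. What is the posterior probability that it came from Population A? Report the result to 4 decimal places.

0.4368

Apply Bayes' rule: the posterior for each component is proportional to its prior times its likelihood at x.
Component likelihoods at x = 2.1:
  f_A = 0.376422
  f_B = 0.3313
  f_C = 0.215693
  f_D = 7.21753e-15
Multiply by the mixture weights:
  π_A·f_A = 0.31 × 0.376422 = 0.116691
  π_B·f_B = 0.35 × 0.3313 = 0.115955
  π_C·f_C = 0.16 × 0.215693 = 0.0345109
  π_D·f_D = 0.18 × 7.21753e-15 = 1.29916e-15
Normaliser: 0.116691 + 0.115955 + 0.0345109 + 1.29916e-15 = 0.267157
P(Population A | the observation) ≈ 0.4368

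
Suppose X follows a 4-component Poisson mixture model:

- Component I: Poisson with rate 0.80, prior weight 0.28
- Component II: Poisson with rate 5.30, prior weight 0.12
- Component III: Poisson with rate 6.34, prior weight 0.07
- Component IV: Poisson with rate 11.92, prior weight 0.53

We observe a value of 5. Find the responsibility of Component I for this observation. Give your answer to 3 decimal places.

Apply Bayes' rule: the posterior for each component is proportional to its prior times its likelihood at x.
Evaluate each component's likelihood at the observed value:
  f_I = e^(−0.80)·0.80^5/5! = 0.00122697
  f_II = e^(−5.30)·5.30^5/5! = 0.173955
  f_III = e^(−6.34)·6.34^5/5! = 0.150605
  f_IV = e^(−11.92)·11.92^5/5! = 0.0133478
Unnormalised posteriors:
  P(Z=I)·f_I = 0.28 × 0.00122697 = 0.000343551
  P(Z=II)·f_II = 0.12 × 0.173955 = 0.0208746
  P(Z=III)·f_III = 0.07 × 0.150605 = 0.0105423
  P(Z=IV)·f_IV = 0.53 × 0.0133478 = 0.00707434
Marginal: 0.000343551 + 0.0208746 + 0.0105423 + 0.00707434 = 0.0388348
Responsibility of Component I: 0.000343551 / 0.0388348 ≈ 0.009

0.009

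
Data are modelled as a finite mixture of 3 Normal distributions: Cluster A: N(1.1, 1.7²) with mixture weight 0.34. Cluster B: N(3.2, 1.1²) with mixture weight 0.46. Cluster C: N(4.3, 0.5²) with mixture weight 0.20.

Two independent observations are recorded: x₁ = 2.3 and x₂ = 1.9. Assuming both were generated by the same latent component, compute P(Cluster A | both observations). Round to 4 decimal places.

0.3776

P(component k | x) = P(Z=k)·f_k(x) / marginal(x), where marginal(x) = Σ_j P(Z=j)·f_j(x).
Since both observations come from the same component, the likelihood for component k is f_k(x₁)·f_k(x₂).
  p_A = [0.182921] × [0.210074] = 0.038427
  p_B = [0.25951] × [0.180397] = 0.0468148
  p_C = [0.00026766] × [7.9226e-06] = 2.12057e-09
Weight by the priors:
  P(Z=A)·p_A = 0.34 × 0.038427 = 0.0130652
  P(Z=B)·p_B = 0.46 × 0.0468148 = 0.0215348
  P(Z=C)·p_C = 0.20 × 2.12057e-09 = 4.24113e-10
Evidence: 0.0130652 + 0.0215348 + 4.24113e-10 = 0.0346
So the posterior for Cluster A is 0.0130652 / 0.0346 ≈ 0.3776.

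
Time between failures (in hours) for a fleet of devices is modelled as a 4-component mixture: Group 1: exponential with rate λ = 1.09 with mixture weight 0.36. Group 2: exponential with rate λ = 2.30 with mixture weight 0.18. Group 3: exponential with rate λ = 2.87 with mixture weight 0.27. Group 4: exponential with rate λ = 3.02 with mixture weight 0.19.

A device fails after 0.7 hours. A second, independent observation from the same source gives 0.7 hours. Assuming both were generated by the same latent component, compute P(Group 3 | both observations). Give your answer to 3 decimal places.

0.204

The responsibility of component k is π_k f_k(x) divided by Σ_j π_j f_j(x).
Since both observations come from the same component, the likelihood for component k is f_k(x₁)·f_k(x₂).
  p_1 = [0.508229] × [0.508229] = 0.258297
  p_2 = [0.459742] × [0.459742] = 0.211362
  p_3 = [0.384932] × [0.384932] = 0.148173
  p_4 = [0.364677] × [0.364677] = 0.132989
Weight by the priors:
  π_1·p_1 = 0.36 × 0.258297 = 0.092987
  π_2·p_2 = 0.18 × 0.211362 = 0.0380452
  π_3·p_3 = 0.27 × 0.148173 = 0.0400067
  π_4·p_4 = 0.19 × 0.132989 = 0.025268
Normaliser: 0.092987 + 0.0380452 + 0.0400067 + 0.025268 = 0.196307
P(Group 3 | x) ≈ 0.204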